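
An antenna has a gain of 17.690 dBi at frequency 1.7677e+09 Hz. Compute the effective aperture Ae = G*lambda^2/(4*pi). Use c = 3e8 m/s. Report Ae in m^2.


lambda = c / f = 3.0000e+08 / 1.7677e+09 = 0.1697121 m
G_linear = 10^(17.690/10) = 58.74894
Ae = G_linear * lambda^2 / (4*pi) = 58.74894 * 0.1697121^2 / (4*pi) = 0.1347 m^2

0.1347 m^2


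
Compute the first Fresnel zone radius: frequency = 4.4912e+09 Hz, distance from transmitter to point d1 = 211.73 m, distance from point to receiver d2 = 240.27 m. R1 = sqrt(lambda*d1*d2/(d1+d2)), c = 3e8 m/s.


lambda = c / f = 3.0000e+08 / 4.4912e+09 = 0.06679729 m
R1 = sqrt(0.06679729 * 211.73 * 240.27 / (211.73 + 240.27)) = 2.742 m

2.742 m


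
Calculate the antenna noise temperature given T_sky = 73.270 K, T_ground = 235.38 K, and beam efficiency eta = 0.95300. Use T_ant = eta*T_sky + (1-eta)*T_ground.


T_ant = 0.95300 * 73.270 + (1 - 0.95300) * 235.38 = 80.89 K

80.89 K


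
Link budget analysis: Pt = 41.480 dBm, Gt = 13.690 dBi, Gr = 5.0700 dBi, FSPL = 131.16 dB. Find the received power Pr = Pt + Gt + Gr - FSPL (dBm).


Pr = 41.480 + 13.690 + 5.0700 - 131.16 = -70.92 dBm

-70.92 dBm


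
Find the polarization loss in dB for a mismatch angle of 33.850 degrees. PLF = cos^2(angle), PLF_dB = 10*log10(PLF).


PLF_linear = cos^2(33.850 deg) = 0.6897281
PLF_dB = 10 * log10(0.6897281) = -1.613 dB

-1.613 dB


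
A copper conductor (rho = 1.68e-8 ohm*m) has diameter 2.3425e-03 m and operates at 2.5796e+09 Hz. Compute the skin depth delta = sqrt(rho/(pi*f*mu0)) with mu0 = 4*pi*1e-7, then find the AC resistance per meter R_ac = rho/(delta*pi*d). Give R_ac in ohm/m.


delta = sqrt(1.68e-8 / (pi * 2.5796e+09 * 4*pi*1e-7)) = 1.284395e-06 m
R_ac = 1.68e-8 / (1.284395e-06 * pi * 2.3425e-03) = 1.777 ohm/m

1.777 ohm/m


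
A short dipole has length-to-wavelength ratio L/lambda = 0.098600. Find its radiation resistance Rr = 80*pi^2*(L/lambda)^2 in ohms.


Rr = 80 * pi^2 * (0.098600)^2 = 80 * 9.869604 * 9.721960e-03 = 7.676 ohm

7.676 ohm


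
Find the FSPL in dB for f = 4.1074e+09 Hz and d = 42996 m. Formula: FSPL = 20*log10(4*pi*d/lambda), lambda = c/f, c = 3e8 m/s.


lambda = c / f = 3.0000e+08 / 4.1074e+09 = 0.07303891 m
FSPL = 20 * log10(4*pi*42996/0.07303891) = 137.4 dB

137.4 dB


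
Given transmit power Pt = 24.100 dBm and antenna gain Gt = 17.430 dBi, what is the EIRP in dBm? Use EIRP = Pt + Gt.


EIRP = Pt + Gt = 24.100 + 17.430 = 41.53 dBm

41.53 dBm


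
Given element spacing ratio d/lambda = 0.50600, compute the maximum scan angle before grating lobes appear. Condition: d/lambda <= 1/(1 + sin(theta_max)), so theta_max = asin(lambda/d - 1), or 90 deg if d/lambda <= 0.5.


lambda/d - 1 = 1/0.50600 - 1 = 0.9762846
theta_max = asin(0.9762846) = 77.50 deg

77.50 deg


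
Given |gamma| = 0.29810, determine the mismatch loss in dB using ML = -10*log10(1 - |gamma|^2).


ML = -10 * log10(1 - 0.29810^2) = -10 * log10(0.91113639) = 0.4042 dB

0.4042 dB


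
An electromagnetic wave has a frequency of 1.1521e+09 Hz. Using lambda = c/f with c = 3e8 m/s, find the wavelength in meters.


lambda = c / f = 3.0000e+08 / 1.1521e+09 = 0.2604 m

0.2604 m


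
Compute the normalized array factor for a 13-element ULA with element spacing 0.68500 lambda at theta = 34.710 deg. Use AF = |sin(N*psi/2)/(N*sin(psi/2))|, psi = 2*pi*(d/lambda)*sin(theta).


psi = 2*pi*0.68500*sin(34.710 deg) = 2.450786 rad
AF = |sin(13*2.450786/2) / (13*sin(2.450786/2))| = 0.01801

0.01801


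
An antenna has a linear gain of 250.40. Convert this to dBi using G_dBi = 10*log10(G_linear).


G_dBi = 10 * log10(250.40) = 23.99 dBi

23.99 dBi


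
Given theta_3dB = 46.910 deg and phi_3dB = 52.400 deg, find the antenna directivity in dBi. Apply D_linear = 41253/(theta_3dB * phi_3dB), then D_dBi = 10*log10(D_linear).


D_linear = 41253 / (46.910 * 52.400) = 16.78258
D_dBi = 10 * log10(16.78258) = 12.25 dBi

12.25 dBi


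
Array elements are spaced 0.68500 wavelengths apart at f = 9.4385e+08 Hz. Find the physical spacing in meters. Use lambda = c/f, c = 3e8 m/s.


lambda = c / f = 3.0000e+08 / 9.4385e+08 = 0.3178471 m
d = 0.68500 * 0.3178471 = 0.2177 m

0.2177 m


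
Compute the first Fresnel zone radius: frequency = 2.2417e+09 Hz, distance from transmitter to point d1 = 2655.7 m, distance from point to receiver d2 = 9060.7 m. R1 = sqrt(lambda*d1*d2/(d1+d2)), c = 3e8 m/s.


lambda = c / f = 3.0000e+08 / 2.2417e+09 = 0.1338270 m
R1 = sqrt(0.1338270 * 2655.7 * 9060.7 / (2655.7 + 9060.7)) = 16.58 m

16.58 m


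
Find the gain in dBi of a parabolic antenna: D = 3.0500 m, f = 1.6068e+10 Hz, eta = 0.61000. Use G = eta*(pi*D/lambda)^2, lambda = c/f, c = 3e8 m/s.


lambda = c / f = 3.0000e+08 / 1.6068e+10 = 0.01867065 m
G_linear = 0.61000 * (pi * 3.0500 / 0.01867065)^2 = 160661.0
G_dBi = 10 * log10(160661.0) = 52.06 dBi

52.06 dBi


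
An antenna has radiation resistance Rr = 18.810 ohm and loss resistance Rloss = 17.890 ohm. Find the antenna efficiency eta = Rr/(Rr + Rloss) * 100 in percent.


eta = 18.810 / (18.810 + 17.890) * 100 = 51.25%

51.25%


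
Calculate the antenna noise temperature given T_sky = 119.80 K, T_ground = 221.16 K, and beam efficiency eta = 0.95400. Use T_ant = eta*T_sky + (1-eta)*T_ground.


T_ant = 0.95400 * 119.80 + (1 - 0.95400) * 221.16 = 124.5 K

124.5 K


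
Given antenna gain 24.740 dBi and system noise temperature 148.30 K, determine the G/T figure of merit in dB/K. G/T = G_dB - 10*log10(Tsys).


G/T = 24.740 - 10*log10(148.30) = 24.740 - 21.71141 = 3.029 dB/K

3.029 dB/K


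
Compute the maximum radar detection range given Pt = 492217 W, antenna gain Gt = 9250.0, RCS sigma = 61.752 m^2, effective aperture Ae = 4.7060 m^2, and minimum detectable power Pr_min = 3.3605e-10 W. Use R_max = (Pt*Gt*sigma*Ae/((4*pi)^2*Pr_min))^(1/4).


R^4 = 492217*9250.0*61.752*4.7060 / ((4*pi)^2 * 3.3605e-10) = 2.493318e+19
R_max = 2.493318e+19^0.25 = 70663 m

70663 m


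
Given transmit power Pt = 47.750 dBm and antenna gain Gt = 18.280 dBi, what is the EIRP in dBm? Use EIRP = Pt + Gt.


EIRP = Pt + Gt = 47.750 + 18.280 = 66.03 dBm

66.03 dBm


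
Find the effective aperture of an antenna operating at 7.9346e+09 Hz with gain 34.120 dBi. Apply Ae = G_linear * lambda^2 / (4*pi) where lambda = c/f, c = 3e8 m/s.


lambda = c / f = 3.0000e+08 / 7.9346e+09 = 0.03780909 m
G_linear = 10^(34.120/10) = 2582.260
Ae = G_linear * lambda^2 / (4*pi) = 2582.260 * 0.03780909^2 / (4*pi) = 0.2938 m^2

0.2938 m^2


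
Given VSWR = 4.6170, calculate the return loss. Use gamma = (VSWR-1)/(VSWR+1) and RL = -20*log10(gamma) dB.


gamma = (4.6170 - 1) / (4.6170 + 1) = 0.6439380
RL = -20 * log10(0.6439380) = 3.823 dB

3.823 dB


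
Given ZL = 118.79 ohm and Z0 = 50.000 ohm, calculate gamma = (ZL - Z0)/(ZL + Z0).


gamma = (118.79 - 50.000) / (118.79 + 50.000) = 0.4075

0.4075


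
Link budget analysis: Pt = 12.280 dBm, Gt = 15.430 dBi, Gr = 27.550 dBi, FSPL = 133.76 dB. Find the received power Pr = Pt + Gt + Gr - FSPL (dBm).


Pr = 12.280 + 15.430 + 27.550 - 133.76 = -78.50 dBm

-78.50 dBm


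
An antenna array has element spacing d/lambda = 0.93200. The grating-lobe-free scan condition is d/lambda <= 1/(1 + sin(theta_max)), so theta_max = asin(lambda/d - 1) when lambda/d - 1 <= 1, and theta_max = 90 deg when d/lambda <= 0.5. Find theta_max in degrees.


lambda/d - 1 = 1/0.93200 - 1 = 0.07296137
theta_max = asin(0.07296137) = 4.184 deg

4.184 deg


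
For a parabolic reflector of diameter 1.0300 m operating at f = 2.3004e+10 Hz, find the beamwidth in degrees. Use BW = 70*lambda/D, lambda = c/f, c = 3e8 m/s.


lambda = c / f = 3.0000e+08 / 2.3004e+10 = 0.01304121 m
BW = 70 * 0.01304121 / 1.0300 = 0.8863 deg

0.8863 deg


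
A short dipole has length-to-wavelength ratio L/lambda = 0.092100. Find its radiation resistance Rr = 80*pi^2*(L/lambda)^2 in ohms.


Rr = 80 * pi^2 * (0.092100)^2 = 80 * 9.869604 * 8.482410e-03 = 6.697 ohm

6.697 ohm


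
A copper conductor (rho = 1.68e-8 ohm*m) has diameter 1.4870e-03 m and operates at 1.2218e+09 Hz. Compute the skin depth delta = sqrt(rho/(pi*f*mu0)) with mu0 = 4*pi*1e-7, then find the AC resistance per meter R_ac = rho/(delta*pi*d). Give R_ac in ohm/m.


delta = sqrt(1.68e-8 / (pi * 1.2218e+09 * 4*pi*1e-7)) = 1.866271e-06 m
R_ac = 1.68e-8 / (1.866271e-06 * pi * 1.4870e-03) = 1.927 ohm/m

1.927 ohm/m


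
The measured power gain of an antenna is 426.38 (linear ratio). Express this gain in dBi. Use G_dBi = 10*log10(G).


G_dBi = 10 * log10(426.38) = 26.30 dBi

26.30 dBi


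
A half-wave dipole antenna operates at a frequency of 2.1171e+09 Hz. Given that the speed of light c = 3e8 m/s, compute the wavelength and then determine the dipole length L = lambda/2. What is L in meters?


lambda = c / f = 3.0000e+08 / 2.1171e+09 = 0.1417033 m
L = lambda / 2 = 0.1417033 / 2 = 0.07085 m

0.07085 m


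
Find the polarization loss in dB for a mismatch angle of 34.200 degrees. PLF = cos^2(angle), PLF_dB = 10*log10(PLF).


PLF_linear = cos^2(34.200 deg) = 0.6840623
PLF_dB = 10 * log10(0.6840623) = -1.649 dB

-1.649 dB


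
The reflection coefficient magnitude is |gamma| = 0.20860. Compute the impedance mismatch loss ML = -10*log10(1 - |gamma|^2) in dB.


ML = -10 * log10(1 - 0.20860^2) = -10 * log10(0.95648604) = 0.1932 dB

0.1932 dB


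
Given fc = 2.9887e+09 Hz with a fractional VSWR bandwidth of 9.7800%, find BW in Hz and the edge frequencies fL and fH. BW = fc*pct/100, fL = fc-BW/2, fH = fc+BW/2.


BW = 2.9887e+09 * 9.7800/100 = 2.922949e+08 Hz
fL = 2.9887e+09 - 2.922949e+08/2 = 2.843e+09 Hz
fH = 2.9887e+09 + 2.922949e+08/2 = 3.135e+09 Hz

BW=2.923e+08 Hz, fL=2.843e+09 Hz, fH=3.135e+09 Hz


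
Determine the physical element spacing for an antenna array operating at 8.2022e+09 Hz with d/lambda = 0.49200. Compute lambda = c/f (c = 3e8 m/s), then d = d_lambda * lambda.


lambda = c / f = 3.0000e+08 / 8.2022e+09 = 0.03657555 m
d = 0.49200 * 0.03657555 = 0.01800 m

0.01800 m


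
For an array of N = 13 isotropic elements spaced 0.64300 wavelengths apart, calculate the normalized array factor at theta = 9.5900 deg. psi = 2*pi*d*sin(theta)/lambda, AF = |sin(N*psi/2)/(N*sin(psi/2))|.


psi = 2*pi*0.64300*sin(9.5900 deg) = 0.6730652 rad
AF = |sin(13*0.6730652/2) / (13*sin(0.6730652/2))| = 0.2198

0.2198


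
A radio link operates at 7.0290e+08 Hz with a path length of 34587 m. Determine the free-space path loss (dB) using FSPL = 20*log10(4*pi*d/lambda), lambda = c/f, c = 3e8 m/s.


lambda = c / f = 3.0000e+08 / 7.0290e+08 = 0.4268032 m
FSPL = 20 * log10(4*pi*34587/0.4268032) = 120.2 dB

120.2 dB


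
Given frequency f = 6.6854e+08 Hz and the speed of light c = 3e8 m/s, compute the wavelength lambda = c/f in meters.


lambda = c / f = 3.0000e+08 / 6.6854e+08 = 0.4487 m

0.4487 m


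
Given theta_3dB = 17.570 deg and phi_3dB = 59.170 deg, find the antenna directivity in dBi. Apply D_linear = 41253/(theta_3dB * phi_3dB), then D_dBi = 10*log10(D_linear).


D_linear = 41253 / (17.570 * 59.170) = 39.68096
D_dBi = 10 * log10(39.68096) = 15.99 dBi

15.99 dBi


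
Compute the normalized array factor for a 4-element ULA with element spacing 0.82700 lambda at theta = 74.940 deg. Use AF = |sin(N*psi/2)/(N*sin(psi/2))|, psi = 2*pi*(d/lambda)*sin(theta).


psi = 2*pi*0.82700*sin(74.940 deg) = 5.017727 rad
AF = |sin(4*5.017727/2) / (4*sin(5.017727/2))| = 0.2424

0.2424


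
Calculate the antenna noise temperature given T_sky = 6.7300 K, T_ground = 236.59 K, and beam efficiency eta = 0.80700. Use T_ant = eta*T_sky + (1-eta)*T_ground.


T_ant = 0.80700 * 6.7300 + (1 - 0.80700) * 236.59 = 51.09 K

51.09 K


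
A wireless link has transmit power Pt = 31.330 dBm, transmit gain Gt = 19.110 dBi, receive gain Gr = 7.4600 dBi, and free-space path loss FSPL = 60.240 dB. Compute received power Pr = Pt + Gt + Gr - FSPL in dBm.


Pr = 31.330 + 19.110 + 7.4600 - 60.240 = -2.34 dBm

-2.34 dBm


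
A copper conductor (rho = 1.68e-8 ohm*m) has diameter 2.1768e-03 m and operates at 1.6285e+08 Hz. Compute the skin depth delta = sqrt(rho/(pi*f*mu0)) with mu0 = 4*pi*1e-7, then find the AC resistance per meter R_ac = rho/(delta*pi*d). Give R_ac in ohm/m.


delta = sqrt(1.68e-8 / (pi * 1.6285e+08 * 4*pi*1e-7)) = 5.111883e-06 m
R_ac = 1.68e-8 / (5.111883e-06 * pi * 2.1768e-03) = 0.4806 ohm/m

0.4806 ohm/m


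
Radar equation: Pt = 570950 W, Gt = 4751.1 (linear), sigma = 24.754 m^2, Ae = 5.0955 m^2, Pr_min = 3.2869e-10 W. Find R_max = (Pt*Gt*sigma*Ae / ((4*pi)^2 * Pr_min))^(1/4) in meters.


R^4 = 570950*4751.1*24.754*5.0955 / ((4*pi)^2 * 3.2869e-10) = 6.592016e+18
R_max = 6.592016e+18^0.25 = 50670 m

50670 m


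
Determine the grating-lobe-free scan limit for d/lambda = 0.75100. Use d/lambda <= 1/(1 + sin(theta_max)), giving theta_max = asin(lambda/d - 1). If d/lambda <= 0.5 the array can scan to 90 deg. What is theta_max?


lambda/d - 1 = 1/0.75100 - 1 = 0.3315579
theta_max = asin(0.3315579) = 19.36 deg

19.36 deg


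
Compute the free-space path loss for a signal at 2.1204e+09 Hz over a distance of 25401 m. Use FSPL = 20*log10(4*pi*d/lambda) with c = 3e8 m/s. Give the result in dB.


lambda = c / f = 3.0000e+08 / 2.1204e+09 = 0.1414827 m
FSPL = 20 * log10(4*pi*25401/0.1414827) = 127.1 dB

127.1 dB


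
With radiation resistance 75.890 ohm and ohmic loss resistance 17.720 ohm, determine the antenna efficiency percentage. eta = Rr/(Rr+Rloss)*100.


eta = 75.890 / (75.890 + 17.720) * 100 = 81.07%

81.07%


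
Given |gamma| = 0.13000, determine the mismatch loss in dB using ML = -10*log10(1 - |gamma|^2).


ML = -10 * log10(1 - 0.13000^2) = -10 * log10(0.9831) = 0.07402 dB

0.07402 dB


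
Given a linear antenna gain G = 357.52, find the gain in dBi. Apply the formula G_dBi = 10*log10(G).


G_dBi = 10 * log10(357.52) = 25.53 dBi

25.53 dBi


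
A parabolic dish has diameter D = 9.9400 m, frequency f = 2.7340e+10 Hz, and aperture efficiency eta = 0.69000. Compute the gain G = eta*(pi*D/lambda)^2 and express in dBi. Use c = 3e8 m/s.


lambda = c / f = 3.0000e+08 / 2.7340e+10 = 0.01097293 m
G_linear = 0.69000 * (pi * 9.9400 / 0.01097293)^2 = 5.588257e+06
G_dBi = 10 * log10(5.588257e+06) = 67.47 dBi

67.47 dBi


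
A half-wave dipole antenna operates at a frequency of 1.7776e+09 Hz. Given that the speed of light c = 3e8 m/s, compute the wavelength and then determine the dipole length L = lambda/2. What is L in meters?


lambda = c / f = 3.0000e+08 / 1.7776e+09 = 0.1687669 m
L = lambda / 2 = 0.1687669 / 2 = 0.08438 m

0.08438 m


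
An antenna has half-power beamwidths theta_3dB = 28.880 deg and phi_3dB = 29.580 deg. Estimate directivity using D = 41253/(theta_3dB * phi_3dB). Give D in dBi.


D_linear = 41253 / (28.880 * 29.580) = 48.29033
D_dBi = 10 * log10(48.29033) = 16.84 dBi

16.84 dBi


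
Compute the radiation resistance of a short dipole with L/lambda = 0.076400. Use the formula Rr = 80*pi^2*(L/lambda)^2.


Rr = 80 * pi^2 * (0.076400)^2 = 80 * 9.869604 * 5.836960e-03 = 4.609 ohm

4.609 ohm


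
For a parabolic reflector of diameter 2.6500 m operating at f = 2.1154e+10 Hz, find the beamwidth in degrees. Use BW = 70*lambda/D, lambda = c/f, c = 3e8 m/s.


lambda = c / f = 3.0000e+08 / 2.1154e+10 = 0.01418172 m
BW = 70 * 0.01418172 / 2.6500 = 0.3746 deg

0.3746 deg


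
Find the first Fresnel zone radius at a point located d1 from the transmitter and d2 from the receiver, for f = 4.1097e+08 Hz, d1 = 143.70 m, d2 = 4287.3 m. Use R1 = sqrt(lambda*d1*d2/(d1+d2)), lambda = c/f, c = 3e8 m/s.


lambda = c / f = 3.0000e+08 / 4.1097e+08 = 0.7299803 m
R1 = sqrt(0.7299803 * 143.70 * 4287.3 / (143.70 + 4287.3)) = 10.07 m

10.07 m


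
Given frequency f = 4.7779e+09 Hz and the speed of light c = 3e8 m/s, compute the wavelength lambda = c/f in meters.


lambda = c / f = 3.0000e+08 / 4.7779e+09 = 0.06279 m

0.06279 m


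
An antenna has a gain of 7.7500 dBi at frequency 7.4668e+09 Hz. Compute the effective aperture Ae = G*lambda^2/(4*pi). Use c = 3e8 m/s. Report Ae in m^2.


lambda = c / f = 3.0000e+08 / 7.4668e+09 = 0.04017785 m
G_linear = 10^(7.7500/10) = 5.956621
Ae = G_linear * lambda^2 / (4*pi) = 5.956621 * 0.04017785^2 / (4*pi) = 7.652e-04 m^2

7.652e-04 m^2


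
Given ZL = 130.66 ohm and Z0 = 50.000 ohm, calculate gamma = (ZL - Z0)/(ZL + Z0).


gamma = (130.66 - 50.000) / (130.66 + 50.000) = 0.4465

0.4465


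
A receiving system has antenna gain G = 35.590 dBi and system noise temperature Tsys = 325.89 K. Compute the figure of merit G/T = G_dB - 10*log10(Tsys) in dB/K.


G/T = 35.590 - 10*log10(325.89) = 35.590 - 25.13071 = 10.46 dB/K

10.46 dB/K


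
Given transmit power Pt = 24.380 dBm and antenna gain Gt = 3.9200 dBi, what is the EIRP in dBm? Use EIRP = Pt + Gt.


EIRP = Pt + Gt = 24.380 + 3.9200 = 28.30 dBm

28.30 dBm


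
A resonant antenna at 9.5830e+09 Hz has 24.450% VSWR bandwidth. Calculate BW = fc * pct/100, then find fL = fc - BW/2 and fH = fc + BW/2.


BW = 9.5830e+09 * 24.450/100 = 2.343044e+09 Hz
fL = 9.5830e+09 - 2.343044e+09/2 = 8.411e+09 Hz
fH = 9.5830e+09 + 2.343044e+09/2 = 1.075e+10 Hz

BW=2.343e+09 Hz, fL=8.411e+09 Hz, fH=1.075e+10 Hz


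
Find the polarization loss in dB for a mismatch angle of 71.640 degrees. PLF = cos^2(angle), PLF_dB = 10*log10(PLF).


PLF_linear = cos^2(71.640 deg) = 0.09921651
PLF_dB = 10 * log10(0.09921651) = -10.03 dB

-10.03 dB


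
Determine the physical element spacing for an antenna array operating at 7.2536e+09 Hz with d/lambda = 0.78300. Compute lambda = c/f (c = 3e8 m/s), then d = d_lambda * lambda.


lambda = c / f = 3.0000e+08 / 7.2536e+09 = 0.04135877 m
d = 0.78300 * 0.04135877 = 0.03238 m

0.03238 m


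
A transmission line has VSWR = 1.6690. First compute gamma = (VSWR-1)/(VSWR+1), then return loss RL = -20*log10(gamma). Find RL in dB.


gamma = (1.6690 - 1) / (1.6690 + 1) = 0.2506557
RL = -20 * log10(0.2506557) = 12.02 dB

12.02 dB


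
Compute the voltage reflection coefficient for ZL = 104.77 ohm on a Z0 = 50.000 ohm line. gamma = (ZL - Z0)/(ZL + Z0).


gamma = (104.77 - 50.000) / (104.77 + 50.000) = 0.3539

0.3539


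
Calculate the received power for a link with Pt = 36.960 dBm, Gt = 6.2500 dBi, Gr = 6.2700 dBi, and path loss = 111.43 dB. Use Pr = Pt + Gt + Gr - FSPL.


Pr = 36.960 + 6.2500 + 6.2700 - 111.43 = -61.95 dBm

-61.95 dBm


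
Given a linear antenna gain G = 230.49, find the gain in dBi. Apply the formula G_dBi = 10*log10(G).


G_dBi = 10 * log10(230.49) = 23.63 dBi

23.63 dBi


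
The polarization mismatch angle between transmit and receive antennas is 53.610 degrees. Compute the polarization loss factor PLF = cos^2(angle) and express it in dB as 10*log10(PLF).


PLF_linear = cos^2(53.610 deg) = 0.3519793
PLF_dB = 10 * log10(0.3519793) = -4.535 dB

-4.535 dB


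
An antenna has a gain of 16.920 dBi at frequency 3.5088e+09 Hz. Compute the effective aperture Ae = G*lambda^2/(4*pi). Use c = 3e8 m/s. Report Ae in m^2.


lambda = c / f = 3.0000e+08 / 3.5088e+09 = 0.08549932 m
G_linear = 10^(16.920/10) = 49.20395
Ae = G_linear * lambda^2 / (4*pi) = 49.20395 * 0.08549932^2 / (4*pi) = 0.02862 m^2

0.02862 m^2


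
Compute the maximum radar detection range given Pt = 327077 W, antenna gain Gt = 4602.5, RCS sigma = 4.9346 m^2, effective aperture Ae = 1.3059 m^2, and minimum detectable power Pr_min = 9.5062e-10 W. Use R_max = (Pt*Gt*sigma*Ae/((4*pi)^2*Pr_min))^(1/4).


R^4 = 327077*4602.5*4.9346*1.3059 / ((4*pi)^2 * 9.5062e-10) = 6.462179e+16
R_max = 6.462179e+16^0.25 = 15944 m

15944 m


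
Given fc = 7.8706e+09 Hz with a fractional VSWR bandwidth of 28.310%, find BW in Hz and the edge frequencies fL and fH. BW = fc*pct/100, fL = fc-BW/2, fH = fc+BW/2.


BW = 7.8706e+09 * 28.310/100 = 2.228167e+09 Hz
fL = 7.8706e+09 - 2.228167e+09/2 = 6.757e+09 Hz
fH = 7.8706e+09 + 2.228167e+09/2 = 8.985e+09 Hz

BW=2.228e+09 Hz, fL=6.757e+09 Hz, fH=8.985e+09 Hz


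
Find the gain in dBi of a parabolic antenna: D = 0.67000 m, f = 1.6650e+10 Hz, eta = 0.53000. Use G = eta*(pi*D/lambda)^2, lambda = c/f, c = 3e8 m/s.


lambda = c / f = 3.0000e+08 / 1.6650e+10 = 0.01801802 m
G_linear = 0.53000 * (pi * 0.67000 / 0.01801802)^2 = 7232.877
G_dBi = 10 * log10(7232.877) = 38.59 dBi

38.59 dBi


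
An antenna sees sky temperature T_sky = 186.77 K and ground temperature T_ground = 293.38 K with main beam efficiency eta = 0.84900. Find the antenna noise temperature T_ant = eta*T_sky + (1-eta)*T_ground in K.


T_ant = 0.84900 * 186.77 + (1 - 0.84900) * 293.38 = 202.9 K

202.9 K


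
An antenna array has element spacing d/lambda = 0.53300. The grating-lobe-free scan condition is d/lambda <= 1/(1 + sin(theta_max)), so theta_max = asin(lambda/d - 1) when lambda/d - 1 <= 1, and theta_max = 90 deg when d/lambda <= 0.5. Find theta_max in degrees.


lambda/d - 1 = 1/0.53300 - 1 = 0.8761726
theta_max = asin(0.8761726) = 61.18 deg

61.18 deg


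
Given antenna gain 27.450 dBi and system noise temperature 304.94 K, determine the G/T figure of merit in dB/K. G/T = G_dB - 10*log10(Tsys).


G/T = 27.450 - 10*log10(304.94) = 27.450 - 24.84214 = 2.608 dB/K

2.608 dB/K


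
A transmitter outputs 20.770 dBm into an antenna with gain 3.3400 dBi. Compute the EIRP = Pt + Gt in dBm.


EIRP = Pt + Gt = 20.770 + 3.3400 = 24.11 dBm

24.11 dBm


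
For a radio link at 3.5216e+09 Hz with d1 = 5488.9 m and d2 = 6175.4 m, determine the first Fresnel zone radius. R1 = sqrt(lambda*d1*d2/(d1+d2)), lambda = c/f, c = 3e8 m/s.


lambda = c / f = 3.0000e+08 / 3.5216e+09 = 0.08518855 m
R1 = sqrt(0.08518855 * 5488.9 * 6175.4 / (5488.9 + 6175.4)) = 15.73 m

15.73 m


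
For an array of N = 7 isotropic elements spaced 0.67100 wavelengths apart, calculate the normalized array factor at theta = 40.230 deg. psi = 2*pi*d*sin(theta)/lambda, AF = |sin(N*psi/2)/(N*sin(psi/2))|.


psi = 2*pi*0.67100*sin(40.230 deg) = 2.722947 rad
AF = |sin(7*2.722947/2) / (7*sin(2.722947/2))| = 0.01538

0.01538


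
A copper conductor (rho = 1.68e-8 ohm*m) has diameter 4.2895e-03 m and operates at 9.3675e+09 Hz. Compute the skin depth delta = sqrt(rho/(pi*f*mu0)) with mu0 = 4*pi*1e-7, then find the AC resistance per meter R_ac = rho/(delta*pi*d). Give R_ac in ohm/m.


delta = sqrt(1.68e-8 / (pi * 9.3675e+09 * 4*pi*1e-7)) = 6.740047e-07 m
R_ac = 1.68e-8 / (6.740047e-07 * pi * 4.2895e-03) = 1.850 ohm/m

1.850 ohm/m


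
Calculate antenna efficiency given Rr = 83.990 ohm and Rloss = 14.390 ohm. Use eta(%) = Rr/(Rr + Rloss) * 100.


eta = 83.990 / (83.990 + 14.390) * 100 = 85.37%

85.37%


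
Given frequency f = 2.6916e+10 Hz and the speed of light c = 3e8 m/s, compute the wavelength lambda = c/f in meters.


lambda = c / f = 3.0000e+08 / 2.6916e+10 = 0.01115 m

0.01115 m


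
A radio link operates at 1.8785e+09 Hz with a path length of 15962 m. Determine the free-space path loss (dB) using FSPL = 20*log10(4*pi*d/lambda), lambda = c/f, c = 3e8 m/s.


lambda = c / f = 3.0000e+08 / 1.8785e+09 = 0.1597019 m
FSPL = 20 * log10(4*pi*15962/0.1597019) = 122.0 dB

122.0 dB


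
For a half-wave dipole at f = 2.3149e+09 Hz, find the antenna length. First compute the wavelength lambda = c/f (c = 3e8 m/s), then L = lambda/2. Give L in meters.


lambda = c / f = 3.0000e+08 / 2.3149e+09 = 0.1295952 m
L = lambda / 2 = 0.1295952 / 2 = 0.06480 m

0.06480 m


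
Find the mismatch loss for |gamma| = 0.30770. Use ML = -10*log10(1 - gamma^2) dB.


ML = -10 * log10(1 - 0.30770^2) = -10 * log10(0.90532071) = 0.4320 dB

0.4320 dB


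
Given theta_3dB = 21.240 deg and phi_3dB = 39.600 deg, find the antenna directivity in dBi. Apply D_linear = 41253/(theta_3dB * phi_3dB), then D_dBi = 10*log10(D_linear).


D_linear = 41253 / (21.240 * 39.600) = 49.04625
D_dBi = 10 * log10(49.04625) = 16.91 dBi

16.91 dBi


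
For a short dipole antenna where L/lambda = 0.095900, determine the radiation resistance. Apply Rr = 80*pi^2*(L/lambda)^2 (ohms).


Rr = 80 * pi^2 * (0.095900)^2 = 80 * 9.869604 * 9.196810e-03 = 7.262 ohm

7.262 ohm


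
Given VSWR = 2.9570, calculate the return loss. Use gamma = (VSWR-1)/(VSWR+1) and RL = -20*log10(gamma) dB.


gamma = (2.9570 - 1) / (2.9570 + 1) = 0.4945666
RL = -20 * log10(0.4945666) = 6.116 dB

6.116 dB


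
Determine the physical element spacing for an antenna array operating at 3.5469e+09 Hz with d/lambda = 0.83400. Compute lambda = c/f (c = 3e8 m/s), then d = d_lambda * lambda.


lambda = c / f = 3.0000e+08 / 3.5469e+09 = 0.08458090 m
d = 0.83400 * 0.08458090 = 0.07054 m

0.07054 m


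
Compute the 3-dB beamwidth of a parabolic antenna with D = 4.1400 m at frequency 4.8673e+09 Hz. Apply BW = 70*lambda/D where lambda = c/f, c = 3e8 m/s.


lambda = c / f = 3.0000e+08 / 4.8673e+09 = 0.06163581 m
BW = 70 * 0.06163581 / 4.1400 = 1.042 deg

1.042 deg


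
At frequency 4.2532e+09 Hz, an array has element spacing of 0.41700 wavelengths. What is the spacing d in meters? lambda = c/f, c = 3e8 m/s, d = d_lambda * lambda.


lambda = c / f = 3.0000e+08 / 4.2532e+09 = 0.07053513 m
d = 0.41700 * 0.07053513 = 0.02941 m

0.02941 m


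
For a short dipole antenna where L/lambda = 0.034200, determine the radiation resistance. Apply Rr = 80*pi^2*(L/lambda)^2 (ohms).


Rr = 80 * pi^2 * (0.034200)^2 = 80 * 9.869604 * 1.169640e-03 = 0.9235 ohm

0.9235 ohm


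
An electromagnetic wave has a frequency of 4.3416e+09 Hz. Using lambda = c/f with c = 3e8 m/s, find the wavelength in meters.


lambda = c / f = 3.0000e+08 / 4.3416e+09 = 0.06910 m

0.06910 m


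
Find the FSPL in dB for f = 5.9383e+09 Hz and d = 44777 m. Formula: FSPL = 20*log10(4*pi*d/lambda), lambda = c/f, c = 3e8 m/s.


lambda = c / f = 3.0000e+08 / 5.9383e+09 = 0.05051951 m
FSPL = 20 * log10(4*pi*44777/0.05051951) = 140.9 dB

140.9 dB


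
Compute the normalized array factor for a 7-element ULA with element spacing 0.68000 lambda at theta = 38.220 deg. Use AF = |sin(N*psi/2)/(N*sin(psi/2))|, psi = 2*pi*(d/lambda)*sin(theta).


psi = 2*pi*0.68000*sin(38.220 deg) = 2.643363 rad
AF = |sin(7*2.643363/2) / (7*sin(2.643363/2))| = 0.02538

0.02538


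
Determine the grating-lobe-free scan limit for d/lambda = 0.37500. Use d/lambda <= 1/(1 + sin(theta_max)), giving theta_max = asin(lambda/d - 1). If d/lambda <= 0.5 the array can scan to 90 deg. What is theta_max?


lambda/d - 1 = 1/0.37500 - 1 = 1.666667 >= 1
d/lambda <= 0.5, so the array can scan to endfire without grating lobes: theta_max = 90 deg

90 deg


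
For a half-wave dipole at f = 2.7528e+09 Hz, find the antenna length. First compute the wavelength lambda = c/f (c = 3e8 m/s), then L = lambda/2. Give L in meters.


lambda = c / f = 3.0000e+08 / 2.7528e+09 = 0.1089799 m
L = lambda / 2 = 0.1089799 / 2 = 0.05449 m

0.05449 m


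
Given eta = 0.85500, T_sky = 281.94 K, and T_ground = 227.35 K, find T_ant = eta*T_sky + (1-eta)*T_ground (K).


T_ant = 0.85500 * 281.94 + (1 - 0.85500) * 227.35 = 274.0 K

274.0 K


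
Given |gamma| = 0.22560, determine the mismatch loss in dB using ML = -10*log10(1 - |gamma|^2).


ML = -10 * log10(1 - 0.22560^2) = -10 * log10(0.94910464) = 0.2269 dB

0.2269 dB


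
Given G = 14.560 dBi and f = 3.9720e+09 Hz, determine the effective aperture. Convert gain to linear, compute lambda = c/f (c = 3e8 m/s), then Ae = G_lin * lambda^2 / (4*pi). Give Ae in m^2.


lambda = c / f = 3.0000e+08 / 3.9720e+09 = 0.07552870 m
G_linear = 10^(14.560/10) = 28.57591
Ae = G_linear * lambda^2 / (4*pi) = 28.57591 * 0.07552870^2 / (4*pi) = 0.01297 m^2

0.01297 m^2


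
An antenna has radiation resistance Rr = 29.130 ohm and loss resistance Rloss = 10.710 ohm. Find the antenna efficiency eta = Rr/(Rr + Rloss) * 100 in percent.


eta = 29.130 / (29.130 + 10.710) * 100 = 73.12%

73.12%


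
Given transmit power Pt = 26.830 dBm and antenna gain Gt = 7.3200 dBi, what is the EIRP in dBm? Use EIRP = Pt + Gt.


EIRP = Pt + Gt = 26.830 + 7.3200 = 34.15 dBm

34.15 dBm


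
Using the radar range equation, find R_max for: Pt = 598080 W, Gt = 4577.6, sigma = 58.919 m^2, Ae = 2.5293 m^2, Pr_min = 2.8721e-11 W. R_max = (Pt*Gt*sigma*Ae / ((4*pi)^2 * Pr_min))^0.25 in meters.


R^4 = 598080*4577.6*58.919*2.5293 / ((4*pi)^2 * 2.8721e-11) = 8.995671e+19
R_max = 8.995671e+19^0.25 = 97389 m

97389 m


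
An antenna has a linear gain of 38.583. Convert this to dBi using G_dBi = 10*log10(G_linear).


G_dBi = 10 * log10(38.583) = 15.86 dBi

15.86 dBi


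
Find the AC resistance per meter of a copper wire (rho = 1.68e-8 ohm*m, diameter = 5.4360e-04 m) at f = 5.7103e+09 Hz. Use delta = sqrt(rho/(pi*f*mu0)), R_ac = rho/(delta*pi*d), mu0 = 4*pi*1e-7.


delta = sqrt(1.68e-8 / (pi * 5.7103e+09 * 4*pi*1e-7)) = 8.632673e-07 m
R_ac = 1.68e-8 / (8.632673e-07 * pi * 5.4360e-04) = 11.40 ohm/m

11.40 ohm/m


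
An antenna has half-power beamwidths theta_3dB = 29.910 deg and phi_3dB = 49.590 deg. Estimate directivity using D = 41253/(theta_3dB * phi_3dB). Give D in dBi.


D_linear = 41253 / (29.910 * 49.590) = 27.81282
D_dBi = 10 * log10(27.81282) = 14.44 dBi

14.44 dBi


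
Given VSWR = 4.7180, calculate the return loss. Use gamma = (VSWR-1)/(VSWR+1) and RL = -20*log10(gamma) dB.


gamma = (4.7180 - 1) / (4.7180 + 1) = 0.6502274
RL = -20 * log10(0.6502274) = 3.739 dB

3.739 dB


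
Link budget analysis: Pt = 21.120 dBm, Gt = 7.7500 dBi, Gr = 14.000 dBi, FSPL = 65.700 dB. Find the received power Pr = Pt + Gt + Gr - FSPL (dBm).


Pr = 21.120 + 7.7500 + 14.000 - 65.700 = -22.83 dBm

-22.83 dBm


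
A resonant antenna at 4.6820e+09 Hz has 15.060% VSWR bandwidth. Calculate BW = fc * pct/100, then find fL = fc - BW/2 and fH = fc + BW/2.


BW = 4.6820e+09 * 15.060/100 = 7.051092e+08 Hz
fL = 4.6820e+09 - 7.051092e+08/2 = 4.329e+09 Hz
fH = 4.6820e+09 + 7.051092e+08/2 = 5.035e+09 Hz

BW=7.051e+08 Hz, fL=4.329e+09 Hz, fH=5.035e+09 Hz


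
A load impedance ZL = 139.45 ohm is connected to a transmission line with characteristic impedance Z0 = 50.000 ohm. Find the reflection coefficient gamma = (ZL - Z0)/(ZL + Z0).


gamma = (139.45 - 50.000) / (139.45 + 50.000) = 0.4722

0.4722


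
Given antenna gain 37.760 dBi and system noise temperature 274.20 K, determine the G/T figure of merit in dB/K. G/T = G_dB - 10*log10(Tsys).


G/T = 37.760 - 10*log10(274.20) = 37.760 - 24.38067 = 13.38 dB/K

13.38 dB/K


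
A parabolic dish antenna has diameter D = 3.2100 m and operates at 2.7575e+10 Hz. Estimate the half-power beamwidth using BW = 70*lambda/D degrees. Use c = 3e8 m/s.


lambda = c / f = 3.0000e+08 / 2.7575e+10 = 0.01087942 m
BW = 70 * 0.01087942 / 3.2100 = 0.2372 deg

0.2372 deg


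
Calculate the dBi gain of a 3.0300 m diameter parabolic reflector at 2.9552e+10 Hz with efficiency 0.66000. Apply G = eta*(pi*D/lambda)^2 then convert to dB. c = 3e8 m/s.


lambda = c / f = 3.0000e+08 / 2.9552e+10 = 0.01015160 m
G_linear = 0.66000 * (pi * 3.0300 / 0.01015160)^2 = 580309.9
G_dBi = 10 * log10(580309.9) = 57.64 dBi

57.64 dBi


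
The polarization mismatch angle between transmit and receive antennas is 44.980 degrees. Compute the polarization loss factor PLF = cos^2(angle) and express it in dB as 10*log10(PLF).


PLF_linear = cos^2(44.980 deg) = 0.5003491
PLF_dB = 10 * log10(0.5003491) = -3.007 dB

-3.007 dB


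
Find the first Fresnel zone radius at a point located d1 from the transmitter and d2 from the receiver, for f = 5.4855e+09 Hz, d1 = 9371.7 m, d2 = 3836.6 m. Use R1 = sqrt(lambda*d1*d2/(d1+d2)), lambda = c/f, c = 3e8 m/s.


lambda = c / f = 3.0000e+08 / 5.4855e+09 = 0.05468964 m
R1 = sqrt(0.05468964 * 9371.7 * 3836.6 / (9371.7 + 3836.6)) = 12.20 m

12.20 m


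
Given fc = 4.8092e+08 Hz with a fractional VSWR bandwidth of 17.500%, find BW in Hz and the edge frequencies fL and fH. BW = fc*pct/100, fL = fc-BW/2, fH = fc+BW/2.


BW = 4.8092e+08 * 17.500/100 = 8.416100e+07 Hz
fL = 4.8092e+08 - 8.416100e+07/2 = 4.388e+08 Hz
fH = 4.8092e+08 + 8.416100e+07/2 = 5.230e+08 Hz

BW=8.416e+07 Hz, fL=4.388e+08 Hz, fH=5.230e+08 Hz


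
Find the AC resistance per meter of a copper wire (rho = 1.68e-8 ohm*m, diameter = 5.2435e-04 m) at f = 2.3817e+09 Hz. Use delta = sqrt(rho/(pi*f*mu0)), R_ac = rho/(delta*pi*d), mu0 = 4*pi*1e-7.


delta = sqrt(1.68e-8 / (pi * 2.3817e+09 * 4*pi*1e-7)) = 1.336692e-06 m
R_ac = 1.68e-8 / (1.336692e-06 * pi * 5.2435e-04) = 7.630 ohm/m

7.630 ohm/m


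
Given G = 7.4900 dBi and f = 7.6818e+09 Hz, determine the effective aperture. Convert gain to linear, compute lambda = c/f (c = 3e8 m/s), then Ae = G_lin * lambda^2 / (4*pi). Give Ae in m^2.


lambda = c / f = 3.0000e+08 / 7.6818e+09 = 0.03905335 m
G_linear = 10^(7.4900/10) = 5.610480
Ae = G_linear * lambda^2 / (4*pi) = 5.610480 * 0.03905335^2 / (4*pi) = 6.809e-04 m^2

6.809e-04 m^2


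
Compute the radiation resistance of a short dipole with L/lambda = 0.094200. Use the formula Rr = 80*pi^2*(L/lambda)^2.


Rr = 80 * pi^2 * (0.094200)^2 = 80 * 9.869604 * 8.873640e-03 = 7.006 ohm

7.006 ohm


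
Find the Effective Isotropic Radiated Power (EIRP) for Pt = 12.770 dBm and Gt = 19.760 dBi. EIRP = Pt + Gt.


EIRP = Pt + Gt = 12.770 + 19.760 = 32.53 dBm

32.53 dBm


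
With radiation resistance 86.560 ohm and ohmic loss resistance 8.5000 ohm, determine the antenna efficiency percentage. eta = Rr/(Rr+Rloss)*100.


eta = 86.560 / (86.560 + 8.5000) * 100 = 91.06%

91.06%


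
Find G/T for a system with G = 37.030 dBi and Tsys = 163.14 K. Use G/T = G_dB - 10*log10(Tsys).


G/T = 37.030 - 10*log10(163.14) = 37.030 - 22.12560 = 14.90 dB/K

14.90 dB/K


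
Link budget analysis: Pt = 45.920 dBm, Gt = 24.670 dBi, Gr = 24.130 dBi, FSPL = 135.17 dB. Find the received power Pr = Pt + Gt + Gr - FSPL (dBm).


Pr = 45.920 + 24.670 + 24.130 - 135.17 = -40.45 dBm

-40.45 dBm


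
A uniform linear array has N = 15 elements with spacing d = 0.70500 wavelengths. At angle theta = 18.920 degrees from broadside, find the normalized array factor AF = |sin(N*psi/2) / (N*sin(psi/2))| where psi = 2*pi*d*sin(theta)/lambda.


psi = 2*pi*0.70500*sin(18.920 deg) = 1.436302 rad
AF = |sin(15*1.436302/2) / (15*sin(1.436302/2))| = 0.09880

0.09880


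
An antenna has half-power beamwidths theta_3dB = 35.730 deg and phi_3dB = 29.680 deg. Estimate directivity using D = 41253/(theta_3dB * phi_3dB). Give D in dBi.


D_linear = 41253 / (35.730 * 29.680) = 38.90081
D_dBi = 10 * log10(38.90081) = 15.90 dBi

15.90 dBi


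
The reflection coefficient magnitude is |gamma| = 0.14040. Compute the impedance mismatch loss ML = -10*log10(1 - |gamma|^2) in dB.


ML = -10 * log10(1 - 0.14040^2) = -10 * log10(0.98028784) = 0.08646 dB

0.08646 dB


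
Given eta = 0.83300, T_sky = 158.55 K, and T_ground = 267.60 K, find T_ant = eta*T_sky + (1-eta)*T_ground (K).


T_ant = 0.83300 * 158.55 + (1 - 0.83300) * 267.60 = 176.8 K

176.8 K


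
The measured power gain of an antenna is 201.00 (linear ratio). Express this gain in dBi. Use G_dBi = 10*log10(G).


G_dBi = 10 * log10(201.00) = 23.03 dBi

23.03 dBi


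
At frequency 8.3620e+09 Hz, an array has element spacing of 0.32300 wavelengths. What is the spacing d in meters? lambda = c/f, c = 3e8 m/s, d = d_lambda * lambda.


lambda = c / f = 3.0000e+08 / 8.3620e+09 = 0.03587658 m
d = 0.32300 * 0.03587658 = 0.01159 m

0.01159 m


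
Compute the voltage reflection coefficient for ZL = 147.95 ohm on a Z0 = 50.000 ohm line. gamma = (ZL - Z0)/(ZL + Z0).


gamma = (147.95 - 50.000) / (147.95 + 50.000) = 0.4948

0.4948


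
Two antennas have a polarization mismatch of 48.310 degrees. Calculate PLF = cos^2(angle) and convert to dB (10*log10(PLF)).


PLF_linear = cos^2(48.310 deg) = 0.4423581
PLF_dB = 10 * log10(0.4423581) = -3.542 dB

-3.542 dB


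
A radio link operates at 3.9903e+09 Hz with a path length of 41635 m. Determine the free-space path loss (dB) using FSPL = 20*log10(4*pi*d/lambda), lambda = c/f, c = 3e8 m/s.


lambda = c / f = 3.0000e+08 / 3.9903e+09 = 0.07518232 m
FSPL = 20 * log10(4*pi*41635/0.07518232) = 136.9 dB

136.9 dB


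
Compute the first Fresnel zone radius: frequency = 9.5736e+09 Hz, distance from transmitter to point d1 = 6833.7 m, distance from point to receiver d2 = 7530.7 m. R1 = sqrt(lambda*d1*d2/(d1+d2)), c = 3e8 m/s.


lambda = c / f = 3.0000e+08 / 9.5736e+09 = 0.03133617 m
R1 = sqrt(0.03133617 * 6833.7 * 7530.7 / (6833.7 + 7530.7)) = 10.60 m

10.60 m


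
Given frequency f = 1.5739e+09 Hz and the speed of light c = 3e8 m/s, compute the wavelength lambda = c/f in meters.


lambda = c / f = 3.0000e+08 / 1.5739e+09 = 0.1906 m

0.1906 m


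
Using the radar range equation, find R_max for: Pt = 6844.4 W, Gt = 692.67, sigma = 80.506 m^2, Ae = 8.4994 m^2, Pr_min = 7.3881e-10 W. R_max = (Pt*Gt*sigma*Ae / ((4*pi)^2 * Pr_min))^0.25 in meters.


R^4 = 6844.4*692.67*80.506*8.4994 / ((4*pi)^2 * 7.3881e-10) = 2.780518e+16
R_max = 2.780518e+16^0.25 = 12913 m

12913 m


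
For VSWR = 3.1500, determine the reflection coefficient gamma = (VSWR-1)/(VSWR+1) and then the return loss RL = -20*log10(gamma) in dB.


gamma = (3.1500 - 1) / (3.1500 + 1) = 0.5180723
RL = -20 * log10(0.5180723) = 5.712 dB

5.712 dB


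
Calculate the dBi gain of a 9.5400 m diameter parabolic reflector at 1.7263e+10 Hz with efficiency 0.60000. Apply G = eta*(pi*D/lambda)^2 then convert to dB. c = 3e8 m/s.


lambda = c / f = 3.0000e+08 / 1.7263e+10 = 0.01737821 m
G_linear = 0.60000 * (pi * 9.5400 / 0.01737821)^2 = 1.784587e+06
G_dBi = 10 * log10(1.784587e+06) = 62.52 dBi

62.52 dBi


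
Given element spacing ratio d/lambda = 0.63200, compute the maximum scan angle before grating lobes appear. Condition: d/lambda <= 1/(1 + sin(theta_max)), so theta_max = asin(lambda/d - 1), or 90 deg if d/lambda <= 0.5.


lambda/d - 1 = 1/0.63200 - 1 = 0.5822785
theta_max = asin(0.5822785) = 35.61 deg

35.61 deg


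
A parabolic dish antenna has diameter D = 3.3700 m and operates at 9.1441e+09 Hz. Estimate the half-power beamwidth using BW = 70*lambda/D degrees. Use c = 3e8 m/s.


lambda = c / f = 3.0000e+08 / 9.1441e+09 = 0.03280804 m
BW = 70 * 0.03280804 / 3.3700 = 0.6815 deg

0.6815 deg


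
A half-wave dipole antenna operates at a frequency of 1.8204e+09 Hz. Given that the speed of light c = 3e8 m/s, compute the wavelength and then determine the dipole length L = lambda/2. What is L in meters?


lambda = c / f = 3.0000e+08 / 1.8204e+09 = 0.1647989 m
L = lambda / 2 = 0.1647989 / 2 = 0.08240 m

0.08240 m


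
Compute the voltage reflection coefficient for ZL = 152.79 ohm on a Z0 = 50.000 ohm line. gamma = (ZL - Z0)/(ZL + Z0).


gamma = (152.79 - 50.000) / (152.79 + 50.000) = 0.5069

0.5069


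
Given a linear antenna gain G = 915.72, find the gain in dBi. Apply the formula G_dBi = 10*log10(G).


G_dBi = 10 * log10(915.72) = 29.62 dBi

29.62 dBi


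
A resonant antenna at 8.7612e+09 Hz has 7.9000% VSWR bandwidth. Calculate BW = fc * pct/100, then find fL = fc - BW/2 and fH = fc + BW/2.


BW = 8.7612e+09 * 7.9000/100 = 6.921348e+08 Hz
fL = 8.7612e+09 - 6.921348e+08/2 = 8.415e+09 Hz
fH = 8.7612e+09 + 6.921348e+08/2 = 9.107e+09 Hz

BW=6.921e+08 Hz, fL=8.415e+09 Hz, fH=9.107e+09 Hz


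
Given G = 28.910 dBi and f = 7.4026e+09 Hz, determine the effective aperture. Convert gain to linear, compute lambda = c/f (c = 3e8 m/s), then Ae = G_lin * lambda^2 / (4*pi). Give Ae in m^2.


lambda = c / f = 3.0000e+08 / 7.4026e+09 = 0.04052630 m
G_linear = 10^(28.910/10) = 778.0366
Ae = G_linear * lambda^2 / (4*pi) = 778.0366 * 0.04052630^2 / (4*pi) = 0.1017 m^2

0.1017 m^2


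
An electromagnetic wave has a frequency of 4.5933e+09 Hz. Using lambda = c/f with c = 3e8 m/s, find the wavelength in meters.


lambda = c / f = 3.0000e+08 / 4.5933e+09 = 0.06531 m

0.06531 m


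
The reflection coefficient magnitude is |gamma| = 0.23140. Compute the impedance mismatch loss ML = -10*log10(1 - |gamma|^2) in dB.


ML = -10 * log10(1 - 0.23140^2) = -10 * log10(0.94645404) = 0.2390 dB

0.2390 dB
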